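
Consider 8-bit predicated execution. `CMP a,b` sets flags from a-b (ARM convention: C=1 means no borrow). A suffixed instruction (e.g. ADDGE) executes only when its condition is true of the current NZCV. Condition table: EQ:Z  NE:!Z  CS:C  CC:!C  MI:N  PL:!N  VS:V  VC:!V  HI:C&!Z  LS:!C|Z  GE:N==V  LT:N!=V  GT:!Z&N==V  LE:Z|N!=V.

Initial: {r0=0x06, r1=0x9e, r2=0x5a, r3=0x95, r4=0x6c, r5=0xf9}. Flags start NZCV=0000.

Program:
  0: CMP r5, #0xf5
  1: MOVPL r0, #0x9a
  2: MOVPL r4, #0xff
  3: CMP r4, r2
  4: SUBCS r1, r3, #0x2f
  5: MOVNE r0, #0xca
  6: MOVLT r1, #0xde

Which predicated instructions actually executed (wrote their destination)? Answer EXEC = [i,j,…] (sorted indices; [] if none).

0: ✓ CMP  NZCV=0010
1: ✓ MOVPL  r0←0x9a
2: ✓ MOVPL  r4←0xff
3: ✓ CMP  NZCV=1010
4: ✓ SUBCS  r1←0x66
5: ✓ MOVNE  r0←0xca
6: ✓ MOVLT  r1←0xde

EXEC = [1,2,4,5,6]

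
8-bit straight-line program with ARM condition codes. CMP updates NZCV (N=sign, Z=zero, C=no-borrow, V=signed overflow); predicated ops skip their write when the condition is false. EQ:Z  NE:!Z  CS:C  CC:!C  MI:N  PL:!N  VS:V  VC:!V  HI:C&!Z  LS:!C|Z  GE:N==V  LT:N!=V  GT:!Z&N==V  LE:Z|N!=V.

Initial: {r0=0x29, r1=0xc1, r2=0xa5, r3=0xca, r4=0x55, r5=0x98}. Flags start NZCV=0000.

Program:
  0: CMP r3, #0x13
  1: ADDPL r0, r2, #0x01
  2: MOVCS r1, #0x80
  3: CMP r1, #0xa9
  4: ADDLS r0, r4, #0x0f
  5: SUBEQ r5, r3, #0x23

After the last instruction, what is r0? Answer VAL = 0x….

[0] flags=1010 → (cmp)
[1] flags=1010 PL?F → skip
[2] flags=1010 CS?T → r1=0x80
[3] flags=1000 → (cmp)
[4] flags=1000 LS?T → r0=0x64
[5] flags=1000 EQ?F → skip

VAL = 0x64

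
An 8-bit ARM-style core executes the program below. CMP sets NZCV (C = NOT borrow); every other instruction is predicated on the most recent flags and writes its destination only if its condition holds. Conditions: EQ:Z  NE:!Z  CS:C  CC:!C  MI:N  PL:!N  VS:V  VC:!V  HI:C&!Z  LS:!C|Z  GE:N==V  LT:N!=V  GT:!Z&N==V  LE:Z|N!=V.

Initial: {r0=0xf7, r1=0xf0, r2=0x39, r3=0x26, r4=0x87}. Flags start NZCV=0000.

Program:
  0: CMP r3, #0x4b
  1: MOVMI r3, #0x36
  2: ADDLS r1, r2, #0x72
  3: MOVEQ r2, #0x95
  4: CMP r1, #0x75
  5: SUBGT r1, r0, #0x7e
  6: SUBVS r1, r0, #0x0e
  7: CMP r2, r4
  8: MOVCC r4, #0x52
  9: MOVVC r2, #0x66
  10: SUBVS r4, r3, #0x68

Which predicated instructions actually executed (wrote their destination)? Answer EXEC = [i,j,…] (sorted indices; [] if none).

EXEC = [1,2,6,8,10]

[0] flags=1000 → (cmp)
[1] flags=1000 MI?T → r3=0x36
[2] flags=1000 LS?T → r1=0xab
[3] flags=1000 EQ?F → skip
[4] flags=0011 → (cmp)
[5] flags=0011 GT?F → skip
[6] flags=0011 VS?T → r1=0xe9
[7] flags=1001 → (cmp)
[8] flags=1001 CC?T → r4=0x52
[9] flags=1001 VC?F → skip
[10] flags=1001 VS?T → r4=0xce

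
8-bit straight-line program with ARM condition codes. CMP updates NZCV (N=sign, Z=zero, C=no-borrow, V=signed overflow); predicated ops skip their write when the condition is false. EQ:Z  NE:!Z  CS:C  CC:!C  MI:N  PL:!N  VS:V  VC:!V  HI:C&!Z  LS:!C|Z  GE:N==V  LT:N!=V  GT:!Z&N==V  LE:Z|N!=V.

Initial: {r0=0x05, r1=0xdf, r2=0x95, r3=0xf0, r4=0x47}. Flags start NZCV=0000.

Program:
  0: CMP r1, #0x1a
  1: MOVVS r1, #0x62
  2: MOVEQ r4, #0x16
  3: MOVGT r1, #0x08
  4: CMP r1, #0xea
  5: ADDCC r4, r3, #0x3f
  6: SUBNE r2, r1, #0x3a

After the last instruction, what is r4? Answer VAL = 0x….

VAL = 0x2f

0: ✓ CMP  NZCV=1010
1: · MOVVS
2: · MOVEQ
3: · MOVGT
4: ✓ CMP  NZCV=1000
5: ✓ ADDCC  r4←0x2f
6: ✓ SUBNE  r2←0xa5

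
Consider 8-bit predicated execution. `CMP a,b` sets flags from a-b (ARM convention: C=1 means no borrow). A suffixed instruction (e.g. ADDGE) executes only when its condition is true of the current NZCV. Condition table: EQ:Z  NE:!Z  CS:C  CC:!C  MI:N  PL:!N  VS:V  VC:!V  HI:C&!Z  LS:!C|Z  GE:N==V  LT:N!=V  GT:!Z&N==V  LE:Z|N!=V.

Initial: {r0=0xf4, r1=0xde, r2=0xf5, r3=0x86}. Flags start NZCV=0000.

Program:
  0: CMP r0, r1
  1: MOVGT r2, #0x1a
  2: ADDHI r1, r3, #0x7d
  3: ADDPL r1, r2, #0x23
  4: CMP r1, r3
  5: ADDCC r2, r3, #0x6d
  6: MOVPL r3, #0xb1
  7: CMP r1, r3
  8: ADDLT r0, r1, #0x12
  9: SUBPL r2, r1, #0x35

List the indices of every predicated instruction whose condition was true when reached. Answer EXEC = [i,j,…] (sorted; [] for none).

EXEC = [1,2,3,5]

[0] flags=0010 → (cmp)
[1] flags=0010 GT?T → r2=0x1a
[2] flags=0010 HI?T → r1=0x03
[3] flags=0010 PL?T → r1=0x3d
[4] flags=1001 → (cmp)
[5] flags=1001 CC?T → r2=0xf3
[6] flags=1001 PL?F → skip
[7] flags=1001 → (cmp)
[8] flags=1001 LT?F → skip
[9] flags=1001 PL?F → skip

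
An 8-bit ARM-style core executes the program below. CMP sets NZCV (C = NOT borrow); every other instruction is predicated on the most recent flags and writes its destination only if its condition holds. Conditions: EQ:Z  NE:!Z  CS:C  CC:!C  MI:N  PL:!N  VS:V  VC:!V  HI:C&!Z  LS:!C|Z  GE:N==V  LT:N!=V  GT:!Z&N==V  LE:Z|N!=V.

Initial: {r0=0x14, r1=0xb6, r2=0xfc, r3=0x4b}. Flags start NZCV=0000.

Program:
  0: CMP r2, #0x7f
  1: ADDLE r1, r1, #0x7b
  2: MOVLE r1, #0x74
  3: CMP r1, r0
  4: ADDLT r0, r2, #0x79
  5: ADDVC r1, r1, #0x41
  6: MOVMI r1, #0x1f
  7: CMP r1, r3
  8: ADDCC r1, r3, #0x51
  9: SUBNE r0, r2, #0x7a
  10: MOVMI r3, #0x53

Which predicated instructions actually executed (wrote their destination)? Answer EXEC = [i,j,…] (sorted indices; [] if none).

EXEC = [1,2,5,9]

0: ✓ CMP  NZCV=0011
1: ✓ ADDLE  r1←0x31
2: ✓ MOVLE  r1←0x74
3: ✓ CMP  NZCV=0010
4: · ADDLT
5: ✓ ADDVC  r1←0xb5
6: · MOVMI
7: ✓ CMP  NZCV=0011
8: · ADDCC
9: ✓ SUBNE  r0←0x82
10: · MOVMI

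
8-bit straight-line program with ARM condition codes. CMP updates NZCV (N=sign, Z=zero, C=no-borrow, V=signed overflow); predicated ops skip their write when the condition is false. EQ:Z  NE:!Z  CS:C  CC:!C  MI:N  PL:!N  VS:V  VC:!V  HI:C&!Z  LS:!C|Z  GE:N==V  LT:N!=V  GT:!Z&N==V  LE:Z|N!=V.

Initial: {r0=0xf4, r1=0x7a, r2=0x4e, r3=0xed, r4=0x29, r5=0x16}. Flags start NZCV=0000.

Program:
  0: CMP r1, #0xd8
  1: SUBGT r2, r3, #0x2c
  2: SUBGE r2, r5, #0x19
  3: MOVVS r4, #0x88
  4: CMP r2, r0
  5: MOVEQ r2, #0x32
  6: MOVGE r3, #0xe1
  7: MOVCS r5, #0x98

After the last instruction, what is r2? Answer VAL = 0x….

0: ✓ CMP  NZCV=1001
1: ✓ SUBGT  r2←0xc1
2: ✓ SUBGE  r2←0xfd
3: ✓ MOVVS  r4←0x88
4: ✓ CMP  NZCV=0010
5: · MOVEQ
6: ✓ MOVGE  r3←0xe1
7: ✓ MOVCS  r5←0x98

VAL = 0xfd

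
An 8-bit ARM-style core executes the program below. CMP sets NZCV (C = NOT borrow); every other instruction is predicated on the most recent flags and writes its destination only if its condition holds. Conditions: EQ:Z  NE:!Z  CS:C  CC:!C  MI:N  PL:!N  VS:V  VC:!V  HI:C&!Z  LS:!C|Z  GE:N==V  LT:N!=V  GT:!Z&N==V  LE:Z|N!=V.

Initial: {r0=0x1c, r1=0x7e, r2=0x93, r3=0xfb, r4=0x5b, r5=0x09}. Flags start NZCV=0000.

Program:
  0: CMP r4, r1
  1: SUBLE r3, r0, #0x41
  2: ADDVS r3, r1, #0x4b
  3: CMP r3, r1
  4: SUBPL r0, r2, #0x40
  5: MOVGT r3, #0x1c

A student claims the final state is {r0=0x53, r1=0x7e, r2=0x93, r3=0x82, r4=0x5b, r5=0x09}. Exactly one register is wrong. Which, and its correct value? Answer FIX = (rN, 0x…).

[0] flags=1000 → (cmp)
[1] flags=1000 LE?T → r3=0xdb
[2] flags=1000 VS?F → skip
[3] flags=0011 → (cmp)
[4] flags=0011 PL?T → r0=0x53
[5] flags=0011 GT?F → skip

FIX = (r3, 0xdb)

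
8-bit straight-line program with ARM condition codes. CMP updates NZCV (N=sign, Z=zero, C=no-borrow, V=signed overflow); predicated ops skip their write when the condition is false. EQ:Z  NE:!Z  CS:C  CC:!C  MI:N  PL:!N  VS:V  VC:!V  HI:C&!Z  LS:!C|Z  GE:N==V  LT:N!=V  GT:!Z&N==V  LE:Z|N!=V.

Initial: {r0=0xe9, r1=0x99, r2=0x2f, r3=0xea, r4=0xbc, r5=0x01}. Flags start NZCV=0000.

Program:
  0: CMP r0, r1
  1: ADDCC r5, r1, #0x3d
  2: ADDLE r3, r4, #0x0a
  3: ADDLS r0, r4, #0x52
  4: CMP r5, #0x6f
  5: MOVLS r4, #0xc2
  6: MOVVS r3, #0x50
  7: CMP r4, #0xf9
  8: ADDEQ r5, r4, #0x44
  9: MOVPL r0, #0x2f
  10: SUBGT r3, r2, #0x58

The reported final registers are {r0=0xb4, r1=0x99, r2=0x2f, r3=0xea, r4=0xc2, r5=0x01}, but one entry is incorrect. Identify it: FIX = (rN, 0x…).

FIX = (r0, 0xe9)

[0] flags=0010 → (cmp)
[1] flags=0010 CC?F → skip
[2] flags=0010 LE?F → skip
[3] flags=0010 LS?F → skip
[4] flags=1000 → (cmp)
[5] flags=1000 LS?T → r4=0xc2
[6] flags=1000 VS?F → skip
[7] flags=1000 → (cmp)
[8] flags=1000 EQ?F → skip
[9] flags=1000 PL?F → skip
[10] flags=1000 GT?F → skip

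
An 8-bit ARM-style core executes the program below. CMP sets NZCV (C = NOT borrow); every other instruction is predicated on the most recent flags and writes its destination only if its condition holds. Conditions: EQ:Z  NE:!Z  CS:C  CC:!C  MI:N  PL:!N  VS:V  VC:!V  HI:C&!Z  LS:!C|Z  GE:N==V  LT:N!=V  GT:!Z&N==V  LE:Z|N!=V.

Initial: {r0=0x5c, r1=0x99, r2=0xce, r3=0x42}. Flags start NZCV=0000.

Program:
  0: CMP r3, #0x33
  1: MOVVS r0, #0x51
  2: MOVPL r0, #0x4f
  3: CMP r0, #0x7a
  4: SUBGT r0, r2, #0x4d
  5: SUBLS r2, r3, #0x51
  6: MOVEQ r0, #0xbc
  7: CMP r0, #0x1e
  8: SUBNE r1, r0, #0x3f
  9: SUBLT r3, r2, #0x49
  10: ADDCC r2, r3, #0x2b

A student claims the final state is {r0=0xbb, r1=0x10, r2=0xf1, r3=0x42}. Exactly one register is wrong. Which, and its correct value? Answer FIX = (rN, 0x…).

[0] flags=0010 → (cmp)
[1] flags=0010 VS?F → skip
[2] flags=0010 PL?T → r0=0x4f
[3] flags=1000 → (cmp)
[4] flags=1000 GT?F → skip
[5] flags=1000 LS?T → r2=0xf1
[6] flags=1000 EQ?F → skip
[7] flags=0010 → (cmp)
[8] flags=0010 NE?T → r1=0x10
[9] flags=0010 LT?F → skip
[10] flags=0010 CC?F → skip

FIX = (r0, 0x4f)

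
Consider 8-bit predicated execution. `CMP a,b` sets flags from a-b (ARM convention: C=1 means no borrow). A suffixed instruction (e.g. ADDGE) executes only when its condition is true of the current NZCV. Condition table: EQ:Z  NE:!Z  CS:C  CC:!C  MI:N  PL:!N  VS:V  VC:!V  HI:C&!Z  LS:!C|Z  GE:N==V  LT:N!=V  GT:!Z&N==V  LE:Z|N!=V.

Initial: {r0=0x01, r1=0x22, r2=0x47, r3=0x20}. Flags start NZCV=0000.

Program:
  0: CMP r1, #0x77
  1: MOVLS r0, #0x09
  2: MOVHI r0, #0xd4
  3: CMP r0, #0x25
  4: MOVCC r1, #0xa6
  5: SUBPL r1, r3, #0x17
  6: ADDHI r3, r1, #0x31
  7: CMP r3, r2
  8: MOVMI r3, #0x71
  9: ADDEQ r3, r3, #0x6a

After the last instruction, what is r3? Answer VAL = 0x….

VAL = 0x71

[0] flags=1000 → (cmp)
[1] flags=1000 LS?T → r0=0x09
[2] flags=1000 HI?F → skip
[3] flags=1000 → (cmp)
[4] flags=1000 CC?T → r1=0xa6
[5] flags=1000 PL?F → skip
[6] flags=1000 HI?F → skip
[7] flags=1000 → (cmp)
[8] flags=1000 MI?T → r3=0x71
[9] flags=1000 EQ?F → skip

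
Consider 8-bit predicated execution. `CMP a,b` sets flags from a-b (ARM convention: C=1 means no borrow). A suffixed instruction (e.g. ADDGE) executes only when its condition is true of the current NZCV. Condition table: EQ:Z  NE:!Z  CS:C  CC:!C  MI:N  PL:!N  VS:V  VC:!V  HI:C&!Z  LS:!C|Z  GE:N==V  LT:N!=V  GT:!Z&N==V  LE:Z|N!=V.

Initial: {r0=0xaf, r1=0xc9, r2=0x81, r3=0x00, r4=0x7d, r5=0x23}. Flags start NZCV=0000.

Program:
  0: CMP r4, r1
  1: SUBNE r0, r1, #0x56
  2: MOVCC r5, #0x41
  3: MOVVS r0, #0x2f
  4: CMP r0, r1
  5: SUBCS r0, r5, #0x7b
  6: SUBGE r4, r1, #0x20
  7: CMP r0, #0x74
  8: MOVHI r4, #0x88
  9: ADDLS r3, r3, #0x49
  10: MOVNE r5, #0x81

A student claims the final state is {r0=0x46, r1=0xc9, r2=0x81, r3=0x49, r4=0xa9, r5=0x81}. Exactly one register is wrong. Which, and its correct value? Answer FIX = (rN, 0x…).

[0] flags=1001 → (cmp)
[1] flags=1001 NE?T → r0=0x73
[2] flags=1001 CC?T → r5=0x41
[3] flags=1001 VS?T → r0=0x2f
[4] flags=0000 → (cmp)
[5] flags=0000 CS?F → skip
[6] flags=0000 GE?T → r4=0xa9
[7] flags=1000 → (cmp)
[8] flags=1000 HI?F → skip
[9] flags=1000 LS?T → r3=0x49
[10] flags=1000 NE?T → r5=0x81

FIX = (r0, 0x2f)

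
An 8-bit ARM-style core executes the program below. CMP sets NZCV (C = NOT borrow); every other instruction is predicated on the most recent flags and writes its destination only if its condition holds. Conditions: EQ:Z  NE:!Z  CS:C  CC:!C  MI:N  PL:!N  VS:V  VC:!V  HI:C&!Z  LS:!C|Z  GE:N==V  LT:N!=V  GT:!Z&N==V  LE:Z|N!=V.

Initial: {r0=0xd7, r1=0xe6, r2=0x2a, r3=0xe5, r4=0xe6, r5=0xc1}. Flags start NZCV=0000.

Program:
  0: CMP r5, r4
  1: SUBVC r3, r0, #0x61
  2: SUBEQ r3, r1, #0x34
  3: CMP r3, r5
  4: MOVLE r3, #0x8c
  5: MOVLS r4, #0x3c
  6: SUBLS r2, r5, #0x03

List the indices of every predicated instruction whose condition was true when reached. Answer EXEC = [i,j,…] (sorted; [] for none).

EXEC = [1,5,6]

0: ✓ CMP  NZCV=1000
1: ✓ SUBVC  r3←0x76
2: · SUBEQ
3: ✓ CMP  NZCV=1001
4: · MOVLE
5: ✓ MOVLS  r4←0x3c
6: ✓ SUBLS  r2←0xbe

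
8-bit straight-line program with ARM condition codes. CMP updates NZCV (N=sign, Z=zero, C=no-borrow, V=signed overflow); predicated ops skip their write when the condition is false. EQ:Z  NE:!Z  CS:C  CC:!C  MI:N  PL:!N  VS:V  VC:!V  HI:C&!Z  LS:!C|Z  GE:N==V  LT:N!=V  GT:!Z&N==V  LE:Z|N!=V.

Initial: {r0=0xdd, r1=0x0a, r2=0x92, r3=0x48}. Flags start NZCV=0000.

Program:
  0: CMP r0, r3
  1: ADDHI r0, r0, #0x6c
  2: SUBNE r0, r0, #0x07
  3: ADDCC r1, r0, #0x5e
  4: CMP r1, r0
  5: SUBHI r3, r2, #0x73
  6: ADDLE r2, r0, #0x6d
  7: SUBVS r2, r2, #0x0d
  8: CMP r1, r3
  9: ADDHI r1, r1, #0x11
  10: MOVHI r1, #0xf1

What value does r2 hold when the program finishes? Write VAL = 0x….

0: ✓ CMP  NZCV=1010
1: ✓ ADDHI  r0←0x49
2: ✓ SUBNE  r0←0x42
3: · ADDCC
4: ✓ CMP  NZCV=1000
5: · SUBHI
6: ✓ ADDLE  r2←0xaf
7: · SUBVS
8: ✓ CMP  NZCV=1000
9: · ADDHI
10: · MOVHI

VAL = 0xaf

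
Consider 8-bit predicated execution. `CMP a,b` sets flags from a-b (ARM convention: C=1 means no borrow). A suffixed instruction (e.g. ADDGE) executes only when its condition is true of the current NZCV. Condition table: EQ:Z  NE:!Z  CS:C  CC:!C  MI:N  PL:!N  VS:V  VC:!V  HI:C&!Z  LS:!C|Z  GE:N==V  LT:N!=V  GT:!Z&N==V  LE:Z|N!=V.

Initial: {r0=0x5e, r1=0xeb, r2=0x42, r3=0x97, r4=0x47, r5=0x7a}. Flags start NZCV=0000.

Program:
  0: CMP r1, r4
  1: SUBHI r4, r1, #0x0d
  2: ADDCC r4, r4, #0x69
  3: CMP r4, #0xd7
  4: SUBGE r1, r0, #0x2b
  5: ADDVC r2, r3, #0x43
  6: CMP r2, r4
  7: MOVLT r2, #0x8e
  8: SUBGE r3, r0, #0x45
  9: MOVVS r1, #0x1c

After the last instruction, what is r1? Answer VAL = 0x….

0: ✓ CMP  NZCV=1010
1: ✓ SUBHI  r4←0xde
2: · ADDCC
3: ✓ CMP  NZCV=0010
4: ✓ SUBGE  r1←0x33
5: ✓ ADDVC  r2←0xda
6: ✓ CMP  NZCV=1000
7: ✓ MOVLT  r2←0x8e
8: · SUBGE
9: · MOVVS

VAL = 0x33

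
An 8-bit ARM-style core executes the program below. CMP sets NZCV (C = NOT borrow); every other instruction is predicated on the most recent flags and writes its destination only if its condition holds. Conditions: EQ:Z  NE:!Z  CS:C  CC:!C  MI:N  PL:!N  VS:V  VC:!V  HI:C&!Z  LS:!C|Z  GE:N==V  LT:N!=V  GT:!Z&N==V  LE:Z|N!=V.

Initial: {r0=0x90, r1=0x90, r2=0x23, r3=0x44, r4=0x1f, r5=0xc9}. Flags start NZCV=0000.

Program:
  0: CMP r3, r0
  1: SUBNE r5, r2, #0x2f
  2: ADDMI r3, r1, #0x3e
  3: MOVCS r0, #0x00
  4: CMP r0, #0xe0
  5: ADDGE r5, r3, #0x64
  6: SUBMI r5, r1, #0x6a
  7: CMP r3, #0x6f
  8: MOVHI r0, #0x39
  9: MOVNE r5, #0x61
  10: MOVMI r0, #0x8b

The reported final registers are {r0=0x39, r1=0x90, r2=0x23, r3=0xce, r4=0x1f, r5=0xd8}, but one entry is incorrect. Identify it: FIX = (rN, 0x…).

FIX = (r5, 0x61)

0: ✓ CMP  NZCV=1001
1: ✓ SUBNE  r5←0xf4
2: ✓ ADDMI  r3←0xce
3: · MOVCS
4: ✓ CMP  NZCV=1000
5: · ADDGE
6: ✓ SUBMI  r5←0x26
7: ✓ CMP  NZCV=0011
8: ✓ MOVHI  r0←0x39
9: ✓ MOVNE  r5←0x61
10: · MOVMI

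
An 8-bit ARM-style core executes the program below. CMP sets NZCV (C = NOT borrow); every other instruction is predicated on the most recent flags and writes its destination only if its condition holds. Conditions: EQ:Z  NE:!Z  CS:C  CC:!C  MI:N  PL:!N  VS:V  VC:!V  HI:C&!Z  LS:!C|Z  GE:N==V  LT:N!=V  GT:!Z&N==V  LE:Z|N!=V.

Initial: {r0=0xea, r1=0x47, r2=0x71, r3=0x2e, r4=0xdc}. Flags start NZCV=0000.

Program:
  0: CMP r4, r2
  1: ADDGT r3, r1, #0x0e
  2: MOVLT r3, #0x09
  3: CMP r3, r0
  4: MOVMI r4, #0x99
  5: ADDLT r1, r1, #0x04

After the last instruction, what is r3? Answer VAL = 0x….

[0] flags=0011 → (cmp)
[1] flags=0011 GT?F → skip
[2] flags=0011 LT?T → r3=0x09
[3] flags=0000 → (cmp)
[4] flags=0000 MI?F → skip
[5] flags=0000 LT?F → skip

VAL = 0x09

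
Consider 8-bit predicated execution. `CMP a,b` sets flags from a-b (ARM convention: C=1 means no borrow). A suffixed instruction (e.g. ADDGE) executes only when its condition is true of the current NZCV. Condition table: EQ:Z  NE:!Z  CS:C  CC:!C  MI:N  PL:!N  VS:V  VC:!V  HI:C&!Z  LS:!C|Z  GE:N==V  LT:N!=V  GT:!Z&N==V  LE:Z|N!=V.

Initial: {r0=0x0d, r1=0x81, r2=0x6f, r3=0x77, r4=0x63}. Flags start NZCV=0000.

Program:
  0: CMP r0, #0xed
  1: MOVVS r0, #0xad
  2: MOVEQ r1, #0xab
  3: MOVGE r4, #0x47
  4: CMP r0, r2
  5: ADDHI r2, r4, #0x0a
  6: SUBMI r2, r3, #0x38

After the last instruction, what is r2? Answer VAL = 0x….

VAL = 0x3f

0: ✓ CMP  NZCV=0000
1: · MOVVS
2: · MOVEQ
3: ✓ MOVGE  r4←0x47
4: ✓ CMP  NZCV=1000
5: · ADDHI
6: ✓ SUBMI  r2←0x3f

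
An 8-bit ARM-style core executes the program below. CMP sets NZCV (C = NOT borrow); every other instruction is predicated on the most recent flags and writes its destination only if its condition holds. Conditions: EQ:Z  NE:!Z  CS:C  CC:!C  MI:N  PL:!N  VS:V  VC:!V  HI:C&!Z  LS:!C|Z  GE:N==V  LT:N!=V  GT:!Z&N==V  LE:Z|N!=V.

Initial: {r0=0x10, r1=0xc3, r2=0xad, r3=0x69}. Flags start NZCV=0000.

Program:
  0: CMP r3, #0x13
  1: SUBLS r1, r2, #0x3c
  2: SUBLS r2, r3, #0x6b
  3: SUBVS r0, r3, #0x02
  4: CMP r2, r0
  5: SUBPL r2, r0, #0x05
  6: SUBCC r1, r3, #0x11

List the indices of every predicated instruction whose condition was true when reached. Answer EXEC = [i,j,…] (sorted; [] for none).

EXEC = []

0: ✓ CMP  NZCV=0010
1: · SUBLS
2: · SUBLS
3: · SUBVS
4: ✓ CMP  NZCV=1010
5: · SUBPL
6: · SUBCC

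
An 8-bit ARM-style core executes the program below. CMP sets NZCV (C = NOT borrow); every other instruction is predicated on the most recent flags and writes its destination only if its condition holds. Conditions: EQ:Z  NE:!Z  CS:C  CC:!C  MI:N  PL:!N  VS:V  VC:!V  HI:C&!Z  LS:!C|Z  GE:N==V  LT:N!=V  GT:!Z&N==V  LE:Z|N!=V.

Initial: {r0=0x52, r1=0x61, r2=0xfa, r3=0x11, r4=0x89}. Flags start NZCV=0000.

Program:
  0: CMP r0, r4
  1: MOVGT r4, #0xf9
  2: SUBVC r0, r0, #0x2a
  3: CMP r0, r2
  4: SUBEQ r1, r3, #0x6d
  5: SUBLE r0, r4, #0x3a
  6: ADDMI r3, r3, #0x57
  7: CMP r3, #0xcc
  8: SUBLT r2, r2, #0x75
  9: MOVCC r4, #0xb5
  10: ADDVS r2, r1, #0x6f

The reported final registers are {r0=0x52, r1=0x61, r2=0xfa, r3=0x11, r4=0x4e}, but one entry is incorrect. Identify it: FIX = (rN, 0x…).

0: ✓ CMP  NZCV=1001
1: ✓ MOVGT  r4←0xf9
2: · SUBVC
3: ✓ CMP  NZCV=0000
4: · SUBEQ
5: · SUBLE
6: · ADDMI
7: ✓ CMP  NZCV=0000
8: · SUBLT
9: ✓ MOVCC  r4←0xb5
10: · ADDVS

FIX = (r4, 0xb5)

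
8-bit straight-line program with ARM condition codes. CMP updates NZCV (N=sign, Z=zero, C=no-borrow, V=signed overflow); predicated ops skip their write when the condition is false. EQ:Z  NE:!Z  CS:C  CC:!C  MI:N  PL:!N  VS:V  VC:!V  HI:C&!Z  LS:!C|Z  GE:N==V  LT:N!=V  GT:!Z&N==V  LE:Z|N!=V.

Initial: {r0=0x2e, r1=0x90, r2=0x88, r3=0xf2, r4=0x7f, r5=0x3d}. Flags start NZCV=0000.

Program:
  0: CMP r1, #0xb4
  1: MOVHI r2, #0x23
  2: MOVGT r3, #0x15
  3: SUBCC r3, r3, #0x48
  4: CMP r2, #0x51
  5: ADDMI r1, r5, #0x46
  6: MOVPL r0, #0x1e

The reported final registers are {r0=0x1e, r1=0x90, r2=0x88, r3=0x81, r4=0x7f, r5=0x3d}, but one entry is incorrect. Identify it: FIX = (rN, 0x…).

FIX = (r3, 0xaa)

0: ✓ CMP  NZCV=1000
1: · MOVHI
2: · MOVGT
3: ✓ SUBCC  r3←0xaa
4: ✓ CMP  NZCV=0011
5: · ADDMI
6: ✓ MOVPL  r0←0x1e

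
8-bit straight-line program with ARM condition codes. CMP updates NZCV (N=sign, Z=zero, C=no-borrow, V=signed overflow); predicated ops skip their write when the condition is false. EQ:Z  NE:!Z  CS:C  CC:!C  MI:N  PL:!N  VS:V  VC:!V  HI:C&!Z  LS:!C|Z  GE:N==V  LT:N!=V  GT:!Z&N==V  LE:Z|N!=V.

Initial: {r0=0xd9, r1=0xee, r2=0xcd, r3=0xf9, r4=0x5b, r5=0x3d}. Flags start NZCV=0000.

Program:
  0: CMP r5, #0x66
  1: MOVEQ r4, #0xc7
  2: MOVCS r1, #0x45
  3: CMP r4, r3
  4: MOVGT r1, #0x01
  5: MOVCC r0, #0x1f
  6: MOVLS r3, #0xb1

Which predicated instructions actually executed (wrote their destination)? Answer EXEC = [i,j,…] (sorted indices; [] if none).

EXEC = [4,5,6]

0: ✓ CMP  NZCV=1000
1: · MOVEQ
2: · MOVCS
3: ✓ CMP  NZCV=0000
4: ✓ MOVGT  r1←0x01
5: ✓ MOVCC  r0←0x1f
6: ✓ MOVLS  r3←0xb1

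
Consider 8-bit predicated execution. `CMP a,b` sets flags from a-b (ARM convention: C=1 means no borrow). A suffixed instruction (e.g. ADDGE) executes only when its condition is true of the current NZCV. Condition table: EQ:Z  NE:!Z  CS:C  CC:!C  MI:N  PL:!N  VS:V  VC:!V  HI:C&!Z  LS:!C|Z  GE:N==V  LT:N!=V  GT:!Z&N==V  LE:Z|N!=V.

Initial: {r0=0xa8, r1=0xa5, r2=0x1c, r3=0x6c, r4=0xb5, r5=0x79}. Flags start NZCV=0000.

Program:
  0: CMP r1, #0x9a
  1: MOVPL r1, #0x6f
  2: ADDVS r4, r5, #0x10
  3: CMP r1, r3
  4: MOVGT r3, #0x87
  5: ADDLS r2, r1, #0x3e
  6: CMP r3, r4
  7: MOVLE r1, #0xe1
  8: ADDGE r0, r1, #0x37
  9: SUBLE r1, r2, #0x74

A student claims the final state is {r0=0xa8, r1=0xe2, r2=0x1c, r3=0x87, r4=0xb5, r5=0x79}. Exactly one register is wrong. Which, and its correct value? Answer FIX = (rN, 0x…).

FIX = (r1, 0xa8)

0: ✓ CMP  NZCV=0010
1: ✓ MOVPL  r1←0x6f
2: · ADDVS
3: ✓ CMP  NZCV=0010
4: ✓ MOVGT  r3←0x87
5: · ADDLS
6: ✓ CMP  NZCV=1000
7: ✓ MOVLE  r1←0xe1
8: · ADDGE
9: ✓ SUBLE  r1←0xa8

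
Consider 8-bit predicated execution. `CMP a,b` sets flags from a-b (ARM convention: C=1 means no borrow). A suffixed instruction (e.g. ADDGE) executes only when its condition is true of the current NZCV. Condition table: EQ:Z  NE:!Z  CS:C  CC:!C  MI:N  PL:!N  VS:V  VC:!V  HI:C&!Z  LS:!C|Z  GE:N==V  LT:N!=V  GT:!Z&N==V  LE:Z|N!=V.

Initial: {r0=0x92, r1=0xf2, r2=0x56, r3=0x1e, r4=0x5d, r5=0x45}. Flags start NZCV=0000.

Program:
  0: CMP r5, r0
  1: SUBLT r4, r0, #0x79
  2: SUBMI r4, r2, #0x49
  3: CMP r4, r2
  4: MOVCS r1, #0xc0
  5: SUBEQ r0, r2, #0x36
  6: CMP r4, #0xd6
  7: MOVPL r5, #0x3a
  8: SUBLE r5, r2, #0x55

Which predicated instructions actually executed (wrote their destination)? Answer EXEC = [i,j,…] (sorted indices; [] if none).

[0] flags=1001 → (cmp)
[1] flags=1001 LT?F → skip
[2] flags=1001 MI?T → r4=0x0d
[3] flags=1000 → (cmp)
[4] flags=1000 CS?F → skip
[5] flags=1000 EQ?F → skip
[6] flags=0000 → (cmp)
[7] flags=0000 PL?T → r5=0x3a
[8] flags=0000 LE?F → skip

EXEC = [2,7]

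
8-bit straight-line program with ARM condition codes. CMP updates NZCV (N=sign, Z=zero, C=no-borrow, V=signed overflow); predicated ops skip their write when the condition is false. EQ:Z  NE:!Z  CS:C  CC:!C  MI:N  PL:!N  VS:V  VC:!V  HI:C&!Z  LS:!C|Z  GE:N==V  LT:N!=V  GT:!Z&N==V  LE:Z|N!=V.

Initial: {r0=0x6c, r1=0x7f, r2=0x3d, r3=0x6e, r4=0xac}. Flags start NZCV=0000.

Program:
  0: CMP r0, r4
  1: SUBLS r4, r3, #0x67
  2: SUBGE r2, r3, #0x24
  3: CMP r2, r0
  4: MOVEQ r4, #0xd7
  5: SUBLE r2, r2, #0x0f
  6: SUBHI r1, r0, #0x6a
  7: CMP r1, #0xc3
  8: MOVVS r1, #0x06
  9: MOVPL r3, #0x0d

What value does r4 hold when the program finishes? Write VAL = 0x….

[0] flags=1001 → (cmp)
[1] flags=1001 LS?T → r4=0x07
[2] flags=1001 GE?T → r2=0x4a
[3] flags=1000 → (cmp)
[4] flags=1000 EQ?F → skip
[5] flags=1000 LE?T → r2=0x3b
[6] flags=1000 HI?F → skip
[7] flags=1001 → (cmp)
[8] flags=1001 VS?T → r1=0x06
[9] flags=1001 PL?F → skip

VAL = 0x07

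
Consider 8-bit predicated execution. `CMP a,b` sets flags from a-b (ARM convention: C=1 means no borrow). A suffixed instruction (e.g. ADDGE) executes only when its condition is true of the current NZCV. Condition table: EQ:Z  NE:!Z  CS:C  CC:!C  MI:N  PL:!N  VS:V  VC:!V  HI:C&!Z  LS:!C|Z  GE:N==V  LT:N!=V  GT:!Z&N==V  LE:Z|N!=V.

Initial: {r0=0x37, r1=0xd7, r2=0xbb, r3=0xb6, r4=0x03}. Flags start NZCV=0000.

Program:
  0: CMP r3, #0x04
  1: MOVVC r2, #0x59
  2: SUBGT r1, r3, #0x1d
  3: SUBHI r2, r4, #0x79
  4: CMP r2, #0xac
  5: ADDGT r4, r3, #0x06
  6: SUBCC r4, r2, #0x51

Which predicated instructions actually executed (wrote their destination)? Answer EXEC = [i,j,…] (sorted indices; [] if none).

0: ✓ CMP  NZCV=1010
1: ✓ MOVVC  r2←0x59
2: · SUBGT
3: ✓ SUBHI  r2←0x8a
4: ✓ CMP  NZCV=1000
5: · ADDGT
6: ✓ SUBCC  r4←0x39

EXEC = [1,3,6]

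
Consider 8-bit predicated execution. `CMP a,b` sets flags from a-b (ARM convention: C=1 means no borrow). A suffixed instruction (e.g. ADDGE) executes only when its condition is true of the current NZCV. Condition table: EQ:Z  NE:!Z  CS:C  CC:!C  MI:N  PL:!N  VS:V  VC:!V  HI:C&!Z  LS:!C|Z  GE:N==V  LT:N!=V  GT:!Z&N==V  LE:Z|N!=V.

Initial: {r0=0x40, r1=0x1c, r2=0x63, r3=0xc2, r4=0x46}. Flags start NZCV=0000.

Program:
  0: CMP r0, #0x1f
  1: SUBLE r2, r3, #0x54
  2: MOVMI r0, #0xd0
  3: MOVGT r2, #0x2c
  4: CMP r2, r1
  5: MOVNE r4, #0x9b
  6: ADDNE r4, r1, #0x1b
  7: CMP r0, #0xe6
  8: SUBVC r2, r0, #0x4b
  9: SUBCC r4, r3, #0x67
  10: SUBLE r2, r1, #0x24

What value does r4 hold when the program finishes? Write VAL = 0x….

[0] flags=0010 → (cmp)
[1] flags=0010 LE?F → skip
[2] flags=0010 MI?F → skip
[3] flags=0010 GT?T → r2=0x2c
[4] flags=0010 → (cmp)
[5] flags=0010 NE?T → r4=0x9b
[6] flags=0010 NE?T → r4=0x37
[7] flags=0000 → (cmp)
[8] flags=0000 VC?T → r2=0xf5
[9] flags=0000 CC?T → r4=0x5b
[10] flags=0000 LE?F → skip

VAL = 0x5b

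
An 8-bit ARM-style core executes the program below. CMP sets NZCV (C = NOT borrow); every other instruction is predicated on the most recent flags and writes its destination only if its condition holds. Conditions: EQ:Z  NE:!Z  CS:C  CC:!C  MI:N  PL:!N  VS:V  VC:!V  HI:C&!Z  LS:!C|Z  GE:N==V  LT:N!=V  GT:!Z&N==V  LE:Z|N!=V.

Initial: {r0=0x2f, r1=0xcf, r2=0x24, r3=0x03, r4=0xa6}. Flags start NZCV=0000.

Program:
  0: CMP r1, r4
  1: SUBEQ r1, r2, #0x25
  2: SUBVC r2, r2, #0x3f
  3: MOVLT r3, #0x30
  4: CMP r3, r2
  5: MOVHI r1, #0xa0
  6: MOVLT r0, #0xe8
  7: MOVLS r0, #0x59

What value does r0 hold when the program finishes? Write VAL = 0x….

0: ✓ CMP  NZCV=0010
1: · SUBEQ
2: ✓ SUBVC  r2←0xe5
3: · MOVLT
4: ✓ CMP  NZCV=0000
5: · MOVHI
6: · MOVLT
7: ✓ MOVLS  r0←0x59

VAL = 0x59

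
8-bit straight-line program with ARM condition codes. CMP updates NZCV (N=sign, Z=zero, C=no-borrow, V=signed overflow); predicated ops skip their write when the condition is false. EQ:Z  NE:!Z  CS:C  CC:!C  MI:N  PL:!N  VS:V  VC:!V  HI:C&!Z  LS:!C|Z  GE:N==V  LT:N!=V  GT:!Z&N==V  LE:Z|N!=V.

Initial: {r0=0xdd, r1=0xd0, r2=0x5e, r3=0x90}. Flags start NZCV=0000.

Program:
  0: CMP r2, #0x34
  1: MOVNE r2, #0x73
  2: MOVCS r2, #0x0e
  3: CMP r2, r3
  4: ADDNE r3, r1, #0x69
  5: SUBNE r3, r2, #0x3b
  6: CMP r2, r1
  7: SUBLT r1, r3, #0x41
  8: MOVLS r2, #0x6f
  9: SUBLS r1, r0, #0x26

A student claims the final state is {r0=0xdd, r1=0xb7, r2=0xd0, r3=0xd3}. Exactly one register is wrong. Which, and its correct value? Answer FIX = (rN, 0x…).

FIX = (r2, 0x6f)

[0] flags=0010 → (cmp)
[1] flags=0010 NE?T → r2=0x73
[2] flags=0010 CS?T → r2=0x0e
[3] flags=0000 → (cmp)
[4] flags=0000 NE?T → r3=0x39
[5] flags=0000 NE?T → r3=0xd3
[6] flags=0000 → (cmp)
[7] flags=0000 LT?F → skip
[8] flags=0000 LS?T → r2=0x6f
[9] flags=0000 LS?T → r1=0xb7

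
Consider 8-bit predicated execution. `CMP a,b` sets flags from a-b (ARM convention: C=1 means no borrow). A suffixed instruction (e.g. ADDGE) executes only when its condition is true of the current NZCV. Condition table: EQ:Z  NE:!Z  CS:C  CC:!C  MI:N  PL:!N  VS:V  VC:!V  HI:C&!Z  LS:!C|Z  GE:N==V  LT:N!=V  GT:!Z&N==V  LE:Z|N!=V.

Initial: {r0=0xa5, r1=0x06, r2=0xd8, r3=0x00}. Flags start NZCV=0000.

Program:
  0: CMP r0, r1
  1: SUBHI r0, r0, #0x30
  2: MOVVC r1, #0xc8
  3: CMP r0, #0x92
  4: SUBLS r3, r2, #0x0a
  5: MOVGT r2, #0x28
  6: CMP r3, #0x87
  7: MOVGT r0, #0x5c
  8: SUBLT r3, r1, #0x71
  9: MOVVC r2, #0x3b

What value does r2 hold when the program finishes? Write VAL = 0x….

VAL = 0x3b

[0] flags=1010 → (cmp)
[1] flags=1010 HI?T → r0=0x75
[2] flags=1010 VC?T → r1=0xc8
[3] flags=1001 → (cmp)
[4] flags=1001 LS?T → r3=0xce
[5] flags=1001 GT?T → r2=0x28
[6] flags=0010 → (cmp)
[7] flags=0010 GT?T → r0=0x5c
[8] flags=0010 LT?F → skip
[9] flags=0010 VC?T → r2=0x3b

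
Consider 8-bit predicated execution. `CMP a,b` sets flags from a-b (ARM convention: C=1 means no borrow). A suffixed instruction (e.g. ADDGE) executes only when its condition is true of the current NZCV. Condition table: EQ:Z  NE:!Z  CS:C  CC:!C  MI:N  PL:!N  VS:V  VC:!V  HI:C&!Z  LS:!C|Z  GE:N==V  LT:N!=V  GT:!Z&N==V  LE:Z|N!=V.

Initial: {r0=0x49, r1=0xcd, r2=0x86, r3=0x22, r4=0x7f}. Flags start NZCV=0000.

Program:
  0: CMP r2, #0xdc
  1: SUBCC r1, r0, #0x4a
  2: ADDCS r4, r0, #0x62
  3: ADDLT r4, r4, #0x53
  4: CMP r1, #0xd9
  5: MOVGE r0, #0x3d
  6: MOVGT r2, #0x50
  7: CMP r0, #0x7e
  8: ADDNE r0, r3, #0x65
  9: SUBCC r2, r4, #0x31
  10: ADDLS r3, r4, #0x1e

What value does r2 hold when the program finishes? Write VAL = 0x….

[0] flags=1000 → (cmp)
[1] flags=1000 CC?T → r1=0xff
[2] flags=1000 CS?F → skip
[3] flags=1000 LT?T → r4=0xd2
[4] flags=0010 → (cmp)
[5] flags=0010 GE?T → r0=0x3d
[6] flags=0010 GT?T → r2=0x50
[7] flags=1000 → (cmp)
[8] flags=1000 NE?T → r0=0x87
[9] flags=1000 CC?T → r2=0xa1
[10] flags=1000 LS?T → r3=0xf0

VAL = 0xa1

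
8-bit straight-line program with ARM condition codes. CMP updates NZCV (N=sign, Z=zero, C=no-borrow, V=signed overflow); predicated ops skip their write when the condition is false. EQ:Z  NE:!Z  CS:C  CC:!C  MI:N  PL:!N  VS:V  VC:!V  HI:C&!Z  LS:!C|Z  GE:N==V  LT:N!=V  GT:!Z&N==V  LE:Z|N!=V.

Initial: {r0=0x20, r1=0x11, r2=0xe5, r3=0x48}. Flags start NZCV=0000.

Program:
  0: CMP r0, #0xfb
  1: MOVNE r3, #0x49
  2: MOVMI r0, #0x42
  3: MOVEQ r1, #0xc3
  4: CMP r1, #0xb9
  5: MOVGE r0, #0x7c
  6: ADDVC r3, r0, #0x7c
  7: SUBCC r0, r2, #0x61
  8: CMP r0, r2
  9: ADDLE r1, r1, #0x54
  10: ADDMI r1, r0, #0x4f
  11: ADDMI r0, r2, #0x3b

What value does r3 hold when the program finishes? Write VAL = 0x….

VAL = 0xf8

0: ✓ CMP  NZCV=0000
1: ✓ MOVNE  r3←0x49
2: · MOVMI
3: · MOVEQ
4: ✓ CMP  NZCV=0000
5: ✓ MOVGE  r0←0x7c
6: ✓ ADDVC  r3←0xf8
7: ✓ SUBCC  r0←0x84
8: ✓ CMP  NZCV=1000
9: ✓ ADDLE  r1←0x65
10: ✓ ADDMI  r1←0xd3
11: ✓ ADDMI  r0←0x20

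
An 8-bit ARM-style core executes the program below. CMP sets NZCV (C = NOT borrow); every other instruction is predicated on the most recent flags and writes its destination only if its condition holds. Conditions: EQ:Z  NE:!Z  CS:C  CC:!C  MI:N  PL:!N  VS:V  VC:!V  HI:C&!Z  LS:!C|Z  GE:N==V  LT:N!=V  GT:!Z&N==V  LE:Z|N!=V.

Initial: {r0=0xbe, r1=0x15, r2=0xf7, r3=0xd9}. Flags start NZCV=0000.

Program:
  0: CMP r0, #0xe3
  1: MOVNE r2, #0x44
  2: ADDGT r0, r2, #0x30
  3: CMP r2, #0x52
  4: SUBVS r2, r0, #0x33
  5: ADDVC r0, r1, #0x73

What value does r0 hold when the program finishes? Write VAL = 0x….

[0] flags=1000 → (cmp)
[1] flags=1000 NE?T → r2=0x44
[2] flags=1000 GT?F → skip
[3] flags=1000 → (cmp)
[4] flags=1000 VS?F → skip
[5] flags=1000 VC?T → r0=0x88

VAL = 0x88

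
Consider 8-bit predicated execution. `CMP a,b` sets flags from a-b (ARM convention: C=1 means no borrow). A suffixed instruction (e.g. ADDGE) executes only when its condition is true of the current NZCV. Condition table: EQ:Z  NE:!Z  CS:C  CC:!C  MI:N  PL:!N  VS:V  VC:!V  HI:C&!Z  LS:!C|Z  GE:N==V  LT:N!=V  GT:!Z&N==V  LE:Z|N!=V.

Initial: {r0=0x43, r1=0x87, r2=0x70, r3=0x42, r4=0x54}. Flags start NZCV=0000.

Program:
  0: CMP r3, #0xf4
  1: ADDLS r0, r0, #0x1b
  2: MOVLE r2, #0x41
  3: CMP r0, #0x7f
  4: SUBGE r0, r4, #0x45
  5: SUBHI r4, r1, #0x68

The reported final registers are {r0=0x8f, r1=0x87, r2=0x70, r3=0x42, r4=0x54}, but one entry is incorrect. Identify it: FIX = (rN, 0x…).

FIX = (r0, 0x5e)

[0] flags=0000 → (cmp)
[1] flags=0000 LS?T → r0=0x5e
[2] flags=0000 LE?F → skip
[3] flags=1000 → (cmp)
[4] flags=1000 GE?F → skip
[5] flags=1000 HI?F → skip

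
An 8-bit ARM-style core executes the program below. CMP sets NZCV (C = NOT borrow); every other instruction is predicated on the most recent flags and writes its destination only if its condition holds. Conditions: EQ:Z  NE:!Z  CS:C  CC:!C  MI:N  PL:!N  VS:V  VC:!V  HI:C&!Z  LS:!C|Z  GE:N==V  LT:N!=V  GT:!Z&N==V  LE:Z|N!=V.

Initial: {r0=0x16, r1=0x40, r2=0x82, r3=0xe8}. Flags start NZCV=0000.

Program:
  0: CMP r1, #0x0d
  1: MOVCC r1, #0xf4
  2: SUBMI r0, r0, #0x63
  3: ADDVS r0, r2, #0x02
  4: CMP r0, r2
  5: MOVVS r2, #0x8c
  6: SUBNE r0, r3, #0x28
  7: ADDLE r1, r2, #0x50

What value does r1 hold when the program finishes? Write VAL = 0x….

0: ✓ CMP  NZCV=0010
1: · MOVCC
2: · SUBMI
3: · ADDVS
4: ✓ CMP  NZCV=1001
5: ✓ MOVVS  r2←0x8c
6: ✓ SUBNE  r0←0xc0
7: · ADDLE

VAL = 0x40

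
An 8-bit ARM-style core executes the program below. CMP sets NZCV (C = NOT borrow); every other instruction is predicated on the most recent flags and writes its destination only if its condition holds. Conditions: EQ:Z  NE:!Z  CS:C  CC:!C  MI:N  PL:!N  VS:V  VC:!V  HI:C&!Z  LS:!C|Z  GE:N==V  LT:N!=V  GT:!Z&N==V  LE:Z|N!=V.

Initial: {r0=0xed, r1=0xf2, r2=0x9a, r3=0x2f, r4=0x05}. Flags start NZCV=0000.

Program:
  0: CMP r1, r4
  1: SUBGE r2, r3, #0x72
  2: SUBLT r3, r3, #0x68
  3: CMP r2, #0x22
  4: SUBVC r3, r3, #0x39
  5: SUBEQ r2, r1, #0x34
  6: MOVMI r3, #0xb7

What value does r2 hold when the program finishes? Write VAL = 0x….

VAL = 0x9a

[0] flags=1010 → (cmp)
[1] flags=1010 GE?F → skip
[2] flags=1010 LT?T → r3=0xc7
[3] flags=0011 → (cmp)
[4] flags=0011 VC?F → skip
[5] flags=0011 EQ?F → skip
[6] flags=0011 MI?F → skip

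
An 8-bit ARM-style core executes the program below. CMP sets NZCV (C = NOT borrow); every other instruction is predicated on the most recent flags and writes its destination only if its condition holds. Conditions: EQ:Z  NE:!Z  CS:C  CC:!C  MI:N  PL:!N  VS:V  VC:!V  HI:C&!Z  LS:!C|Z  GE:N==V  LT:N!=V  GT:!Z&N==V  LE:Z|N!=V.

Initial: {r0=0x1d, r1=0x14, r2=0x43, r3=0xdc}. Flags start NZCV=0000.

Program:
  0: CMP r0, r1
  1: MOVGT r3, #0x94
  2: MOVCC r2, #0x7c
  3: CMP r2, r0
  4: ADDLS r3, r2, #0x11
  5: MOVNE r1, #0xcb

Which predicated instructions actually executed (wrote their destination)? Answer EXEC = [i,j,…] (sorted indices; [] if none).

0: ✓ CMP  NZCV=0010
1: ✓ MOVGT  r3←0x94
2: · MOVCC
3: ✓ CMP  NZCV=0010
4: · ADDLS
5: ✓ MOVNE  r1←0xcb

EXEC = [1,5]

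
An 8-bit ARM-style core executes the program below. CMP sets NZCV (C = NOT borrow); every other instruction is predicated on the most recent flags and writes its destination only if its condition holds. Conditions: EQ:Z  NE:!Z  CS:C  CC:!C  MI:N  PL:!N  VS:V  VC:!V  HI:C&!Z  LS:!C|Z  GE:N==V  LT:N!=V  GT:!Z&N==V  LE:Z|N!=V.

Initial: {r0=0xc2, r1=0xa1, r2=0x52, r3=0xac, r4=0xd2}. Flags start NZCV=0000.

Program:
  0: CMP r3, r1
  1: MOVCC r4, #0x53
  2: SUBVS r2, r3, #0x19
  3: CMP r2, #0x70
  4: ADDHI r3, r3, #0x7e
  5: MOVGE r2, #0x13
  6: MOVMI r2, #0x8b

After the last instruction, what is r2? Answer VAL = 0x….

0: ✓ CMP  NZCV=0010
1: · MOVCC
2: · SUBVS
3: ✓ CMP  NZCV=1000
4: · ADDHI
5: · MOVGE
6: ✓ MOVMI  r2←0x8b

VAL = 0x8b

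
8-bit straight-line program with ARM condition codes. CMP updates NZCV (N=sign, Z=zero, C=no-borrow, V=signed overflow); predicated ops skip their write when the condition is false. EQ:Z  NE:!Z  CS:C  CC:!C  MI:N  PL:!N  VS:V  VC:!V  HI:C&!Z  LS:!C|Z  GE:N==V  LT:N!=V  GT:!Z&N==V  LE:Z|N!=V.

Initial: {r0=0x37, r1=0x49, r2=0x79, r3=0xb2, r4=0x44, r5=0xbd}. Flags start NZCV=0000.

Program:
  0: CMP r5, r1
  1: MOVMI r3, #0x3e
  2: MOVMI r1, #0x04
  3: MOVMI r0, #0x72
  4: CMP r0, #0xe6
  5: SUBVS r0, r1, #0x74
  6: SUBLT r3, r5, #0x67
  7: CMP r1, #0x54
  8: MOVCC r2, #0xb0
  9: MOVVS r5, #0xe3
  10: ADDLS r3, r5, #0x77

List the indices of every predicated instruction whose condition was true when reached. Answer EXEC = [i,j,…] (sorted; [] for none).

[0] flags=0011 → (cmp)
[1] flags=0011 MI?F → skip
[2] flags=0011 MI?F → skip
[3] flags=0011 MI?F → skip
[4] flags=0000 → (cmp)
[5] flags=0000 VS?F → skip
[6] flags=0000 LT?F → skip
[7] flags=1000 → (cmp)
[8] flags=1000 CC?T → r2=0xb0
[9] flags=1000 VS?F → skip
[10] flags=1000 LS?T → r3=0x34

EXEC = [8,10]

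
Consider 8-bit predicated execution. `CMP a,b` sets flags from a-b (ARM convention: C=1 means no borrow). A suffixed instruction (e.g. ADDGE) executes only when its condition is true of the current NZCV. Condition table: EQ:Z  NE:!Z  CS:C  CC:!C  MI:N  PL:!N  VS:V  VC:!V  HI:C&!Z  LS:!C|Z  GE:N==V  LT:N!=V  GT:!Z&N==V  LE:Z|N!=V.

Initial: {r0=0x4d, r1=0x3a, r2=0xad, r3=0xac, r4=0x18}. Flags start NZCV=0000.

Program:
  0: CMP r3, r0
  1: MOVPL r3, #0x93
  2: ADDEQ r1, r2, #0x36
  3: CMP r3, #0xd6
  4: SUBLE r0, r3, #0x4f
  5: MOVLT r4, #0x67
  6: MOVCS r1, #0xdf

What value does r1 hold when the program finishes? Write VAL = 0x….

0: ✓ CMP  NZCV=0011
1: ✓ MOVPL  r3←0x93
2: · ADDEQ
3: ✓ CMP  NZCV=1000
4: ✓ SUBLE  r0←0x44
5: ✓ MOVLT  r4←0x67
6: · MOVCS

VAL = 0x3a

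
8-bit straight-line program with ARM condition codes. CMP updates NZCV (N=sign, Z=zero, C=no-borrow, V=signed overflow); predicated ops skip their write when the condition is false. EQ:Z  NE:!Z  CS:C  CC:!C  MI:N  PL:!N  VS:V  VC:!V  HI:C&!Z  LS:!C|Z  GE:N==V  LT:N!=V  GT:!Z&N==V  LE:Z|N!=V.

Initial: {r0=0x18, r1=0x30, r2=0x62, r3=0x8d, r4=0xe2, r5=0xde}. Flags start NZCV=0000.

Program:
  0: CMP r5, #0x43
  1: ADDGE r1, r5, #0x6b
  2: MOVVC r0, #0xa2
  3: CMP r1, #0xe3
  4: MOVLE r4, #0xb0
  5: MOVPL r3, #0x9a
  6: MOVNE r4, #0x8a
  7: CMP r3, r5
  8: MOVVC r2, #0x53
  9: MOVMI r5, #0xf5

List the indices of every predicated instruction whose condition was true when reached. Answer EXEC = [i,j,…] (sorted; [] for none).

[0] flags=1010 → (cmp)
[1] flags=1010 GE?F → skip
[2] flags=1010 VC?T → r0=0xa2
[3] flags=0000 → (cmp)
[4] flags=0000 LE?F → skip
[5] flags=0000 PL?T → r3=0x9a
[6] flags=0000 NE?T → r4=0x8a
[7] flags=1000 → (cmp)
[8] flags=1000 VC?T → r2=0x53
[9] flags=1000 MI?T → r5=0xf5

EXEC = [2,5,6,8,9]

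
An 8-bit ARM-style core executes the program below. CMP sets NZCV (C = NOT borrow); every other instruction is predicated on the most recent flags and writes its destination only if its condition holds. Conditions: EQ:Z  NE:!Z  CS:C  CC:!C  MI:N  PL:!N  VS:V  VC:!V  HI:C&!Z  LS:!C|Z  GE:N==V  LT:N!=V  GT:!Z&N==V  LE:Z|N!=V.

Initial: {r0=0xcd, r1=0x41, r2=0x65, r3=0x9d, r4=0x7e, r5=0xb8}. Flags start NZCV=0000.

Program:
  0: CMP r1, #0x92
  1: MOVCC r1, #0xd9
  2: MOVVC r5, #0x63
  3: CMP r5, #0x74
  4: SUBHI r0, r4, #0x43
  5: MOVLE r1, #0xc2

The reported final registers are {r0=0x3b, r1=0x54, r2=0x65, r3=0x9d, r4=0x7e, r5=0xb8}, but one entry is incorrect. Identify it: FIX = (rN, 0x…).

FIX = (r1, 0xc2)

0: ✓ CMP  NZCV=1001
1: ✓ MOVCC  r1←0xd9
2: · MOVVC
3: ✓ CMP  NZCV=0011
4: ✓ SUBHI  r0←0x3b
5: ✓ MOVLE  r1←0xc2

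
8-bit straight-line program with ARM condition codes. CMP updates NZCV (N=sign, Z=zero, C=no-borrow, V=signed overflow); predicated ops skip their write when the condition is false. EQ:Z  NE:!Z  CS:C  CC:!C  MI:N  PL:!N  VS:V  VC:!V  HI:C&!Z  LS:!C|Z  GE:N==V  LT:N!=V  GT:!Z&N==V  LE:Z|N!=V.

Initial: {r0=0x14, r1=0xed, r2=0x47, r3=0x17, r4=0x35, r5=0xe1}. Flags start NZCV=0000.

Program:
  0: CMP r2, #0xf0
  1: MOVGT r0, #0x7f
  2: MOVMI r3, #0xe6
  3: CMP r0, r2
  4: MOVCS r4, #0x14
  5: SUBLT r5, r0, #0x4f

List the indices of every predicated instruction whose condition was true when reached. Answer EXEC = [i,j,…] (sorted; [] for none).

0: ✓ CMP  NZCV=0000
1: ✓ MOVGT  r0←0x7f
2: · MOVMI
3: ✓ CMP  NZCV=0010
4: ✓ MOVCS  r4←0x14
5: · SUBLT

EXEC = [1,4]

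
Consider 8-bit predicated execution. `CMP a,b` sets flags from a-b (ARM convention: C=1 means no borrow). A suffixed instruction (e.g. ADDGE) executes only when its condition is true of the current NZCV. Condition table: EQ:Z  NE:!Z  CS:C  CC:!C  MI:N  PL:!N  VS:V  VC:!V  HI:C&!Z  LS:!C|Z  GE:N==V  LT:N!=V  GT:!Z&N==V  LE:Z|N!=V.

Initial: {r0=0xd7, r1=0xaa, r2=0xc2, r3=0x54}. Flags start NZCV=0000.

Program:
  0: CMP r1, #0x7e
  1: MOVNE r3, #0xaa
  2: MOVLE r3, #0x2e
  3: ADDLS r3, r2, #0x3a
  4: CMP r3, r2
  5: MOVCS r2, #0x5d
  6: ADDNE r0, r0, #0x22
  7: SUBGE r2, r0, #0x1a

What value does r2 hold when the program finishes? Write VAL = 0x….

VAL = 0xdf

0: ✓ CMP  NZCV=0011
1: ✓ MOVNE  r3←0xaa
2: ✓ MOVLE  r3←0x2e
3: · ADDLS
4: ✓ CMP  NZCV=0000
5: · MOVCS
6: ✓ ADDNE  r0←0xf9
7: ✓ SUBGE  r2←0xdf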